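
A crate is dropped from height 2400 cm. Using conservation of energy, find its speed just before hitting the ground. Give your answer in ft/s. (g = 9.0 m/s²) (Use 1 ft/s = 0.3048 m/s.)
Convert to SI: h = 24.0 m
mgh = ½mv² ⇒ v = √(2gh) = √(2·9.0·24.0) = 20.7846 m/s = 68.19 ft/s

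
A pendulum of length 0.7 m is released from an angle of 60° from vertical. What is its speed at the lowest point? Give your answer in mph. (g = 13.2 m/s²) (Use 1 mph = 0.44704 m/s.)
h = L(1 − cosθ) = 0.7(1 − cos60°) = 0.35 m
v = √(2gh) = √(2·13.2·0.35) = 3.03974 m/s = 6.8 mph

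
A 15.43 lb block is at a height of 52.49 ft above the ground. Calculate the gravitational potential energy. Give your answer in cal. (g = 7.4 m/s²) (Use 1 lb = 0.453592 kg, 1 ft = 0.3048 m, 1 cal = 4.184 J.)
Convert to SI: m = 6.99892 kg, h = 15.999 m
PE = mgh = (6.99892)(7.4)(15.999) = 828.618 J = 198.0 cal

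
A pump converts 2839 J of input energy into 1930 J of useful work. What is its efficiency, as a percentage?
η = W_out/W_in = 1930/2839 = 67.98%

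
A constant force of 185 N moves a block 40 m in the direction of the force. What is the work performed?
W = F·d = (185)(40) = 7400 J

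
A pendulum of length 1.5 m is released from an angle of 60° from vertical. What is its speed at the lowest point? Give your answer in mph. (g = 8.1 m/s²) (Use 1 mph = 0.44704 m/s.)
h = L(1 − cosθ) = 1.5(1 − cos60°) = 0.75 m
v = √(2gh) = √(2·8.1·0.75) = 3.48569 m/s = 7.797 mph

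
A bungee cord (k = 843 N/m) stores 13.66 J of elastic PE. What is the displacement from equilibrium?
x = √(2·PE/k) = √(2·13.66/843) = 0.18 m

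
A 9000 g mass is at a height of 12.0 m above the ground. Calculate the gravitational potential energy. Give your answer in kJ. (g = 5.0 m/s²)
Convert to SI: m = 9.0 kg, h = 12.0 m
PE = mgh = (9.0)(5.0)(12.0) = 540.0 J = 0.54 kJ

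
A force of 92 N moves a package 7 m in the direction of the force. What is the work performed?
W = F·d = (92)(7) = 644.0 J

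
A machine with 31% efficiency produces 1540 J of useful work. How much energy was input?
W_in = W_out/η = 1540/0.31 = 4968 J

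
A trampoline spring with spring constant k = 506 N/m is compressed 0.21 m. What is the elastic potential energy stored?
PE = ½kx² = ½(506)(0.21)² = 11.16 J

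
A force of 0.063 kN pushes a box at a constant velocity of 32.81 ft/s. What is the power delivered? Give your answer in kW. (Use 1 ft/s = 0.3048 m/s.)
Convert to SI: F = 63.0 N, v = 10.0005 m/s
P = Fv = (63.0)(10.0005) = 630.031 W = 0.63 kW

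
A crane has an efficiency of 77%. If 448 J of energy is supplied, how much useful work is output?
W_out = η·W_in = 0.77·448 = 344.96 J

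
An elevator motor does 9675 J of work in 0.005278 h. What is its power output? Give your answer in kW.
Convert to SI: W = 9675.0 J, t = 19.0008 s
P = W/t = 9675.0/19.0008 = 509.189 W = 0.5092 kW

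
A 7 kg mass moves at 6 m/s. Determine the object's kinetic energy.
KE = ½mv² = ½(7)(6)² = 126.0 J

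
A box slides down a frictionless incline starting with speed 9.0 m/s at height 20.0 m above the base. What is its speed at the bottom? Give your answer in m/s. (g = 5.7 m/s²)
½mv₀² + mgh = ½mv² ⇒ v = √(v₀² + 2gh) = √(9.0² + 2·5.7·20.0) = 17.58 m/s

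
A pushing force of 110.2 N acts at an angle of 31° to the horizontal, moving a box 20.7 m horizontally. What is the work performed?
W = F·d·cosθ = (110.2)(20.7)cos(31°) = 1955 J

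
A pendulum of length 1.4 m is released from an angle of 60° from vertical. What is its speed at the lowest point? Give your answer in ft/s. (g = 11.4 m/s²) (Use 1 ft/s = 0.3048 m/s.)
h = L(1 − cosθ) = 1.4(1 − cos60°) = 0.7 m
v = √(2gh) = √(2·11.4·0.7) = 3.995 m/s = 13.11 ft/s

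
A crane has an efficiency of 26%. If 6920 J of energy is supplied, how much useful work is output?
W_out = η·W_in = 0.26·6920 = 1799.2 J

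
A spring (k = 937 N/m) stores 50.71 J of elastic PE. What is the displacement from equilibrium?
x = √(2·PE/k) = √(2·50.71/937) = 0.329 m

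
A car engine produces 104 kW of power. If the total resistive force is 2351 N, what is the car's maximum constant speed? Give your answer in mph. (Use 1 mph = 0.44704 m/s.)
P = Fv ⇒ v = P/F = 104000 W/2351.0 N = 44.2365 m/s = 98.95 mph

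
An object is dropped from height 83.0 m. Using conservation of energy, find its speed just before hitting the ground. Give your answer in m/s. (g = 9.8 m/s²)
mgh = ½mv² ⇒ v = √(2gh) = √(2·9.8·83.0) = 40.33 m/s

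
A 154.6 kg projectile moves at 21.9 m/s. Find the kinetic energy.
KE = ½mv² = ½(154.6)(21.9)² = 37070 J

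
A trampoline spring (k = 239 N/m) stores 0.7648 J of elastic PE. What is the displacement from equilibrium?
x = √(2·PE/k) = √(2·0.7648/239) = 0.08 m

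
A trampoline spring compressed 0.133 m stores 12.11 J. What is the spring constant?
k = 2·PE/x² = 2·12.11/(0.133)² = 1369 N/m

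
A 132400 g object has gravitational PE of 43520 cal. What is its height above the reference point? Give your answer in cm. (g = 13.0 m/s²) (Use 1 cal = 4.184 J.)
Convert to SI: m = 132.4 kg, PE = 182088 J
h = PE/(mg) = 182088/(132.4·13.0) = 105.791 m = 10580 cm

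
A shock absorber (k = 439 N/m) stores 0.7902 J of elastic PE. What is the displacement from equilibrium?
x = √(2·PE/k) = √(2·0.7902/439) = 0.06 m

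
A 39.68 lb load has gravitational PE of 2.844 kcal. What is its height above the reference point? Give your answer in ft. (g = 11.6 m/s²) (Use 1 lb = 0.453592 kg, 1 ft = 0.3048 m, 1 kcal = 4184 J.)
Convert to SI: m = 17.9985 kg, PE = 11899.3 J
h = PE/(mg) = 11899.3/(17.9985·11.6) = 56.9936 m = 187.0 ft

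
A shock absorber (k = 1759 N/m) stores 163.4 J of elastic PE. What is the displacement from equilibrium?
x = √(2·PE/k) = √(2·163.4/1759) = 0.431 m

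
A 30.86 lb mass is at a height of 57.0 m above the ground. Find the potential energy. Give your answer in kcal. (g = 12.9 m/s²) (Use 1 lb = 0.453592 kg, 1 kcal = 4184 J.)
Convert to SI: m = 13.9978 kg, h = 57.0 m
PE = mgh = (13.9978)(12.9)(57.0) = 10292.6 J = 2.46 kcal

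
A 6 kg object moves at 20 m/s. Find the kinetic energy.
KE = ½mv² = ½(6)(20)² = 1200.0 J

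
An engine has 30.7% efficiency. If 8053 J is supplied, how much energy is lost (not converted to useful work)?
W_lost = W_in(1 − η) = 8053·(1 − 0.307) = 5581 J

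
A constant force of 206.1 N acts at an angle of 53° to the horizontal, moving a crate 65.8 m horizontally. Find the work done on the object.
W = F·d·cosθ = (206.1)(65.8)cos(53°) = 8161 J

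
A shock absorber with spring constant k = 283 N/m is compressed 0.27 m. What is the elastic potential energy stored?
PE = ½kx² = ½(283)(0.27)² = 10.32 J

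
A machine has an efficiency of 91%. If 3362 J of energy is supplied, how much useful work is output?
W_out = η·W_in = 0.91·3362 = 3059.42 J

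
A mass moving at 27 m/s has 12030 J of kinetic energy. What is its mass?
m = 2·KE/v² = 2·12030/(27)² = 33.0 kg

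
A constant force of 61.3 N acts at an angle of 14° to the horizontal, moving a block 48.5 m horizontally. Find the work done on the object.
W = F·d·cosθ = (61.3)(48.5)cos(14°) = 2885 J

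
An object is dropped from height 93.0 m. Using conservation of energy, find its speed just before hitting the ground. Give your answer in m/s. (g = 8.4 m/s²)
mgh = ½mv² ⇒ v = √(2gh) = √(2·8.4·93.0) = 39.53 m/s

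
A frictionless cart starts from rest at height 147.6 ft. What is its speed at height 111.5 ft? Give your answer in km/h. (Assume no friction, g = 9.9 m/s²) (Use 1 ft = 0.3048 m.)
Convert to SI: h₁−h₂ = 11.0033 m
mgh₁ = mgh₂ + ½mv² ⇒ v = √(2g(h₁−h₂)) = √(2·9.9·11.0033) = 14.7602 m/s = 53.14 km/h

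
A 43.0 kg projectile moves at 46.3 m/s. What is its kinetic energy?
KE = ½mv² = ½(43.0)(46.3)² = 46090 J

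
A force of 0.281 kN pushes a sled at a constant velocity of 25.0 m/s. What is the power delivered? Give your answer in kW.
Convert to SI: F = 281.0 N, v = 25.0 m/s
P = Fv = (281.0)(25.0) = 7025.0 W = 7.025 kW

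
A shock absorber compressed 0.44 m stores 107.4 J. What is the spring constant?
k = 2·PE/x² = 2·107.4/(0.44)² = 1110 N/m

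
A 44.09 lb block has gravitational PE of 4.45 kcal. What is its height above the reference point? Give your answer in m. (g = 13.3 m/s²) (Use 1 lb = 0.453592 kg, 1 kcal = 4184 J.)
Convert to SI: m = 19.9989 kg, PE = 18618.8 J
h = PE/(mg) = 18618.8/(19.9989·13.3) = 70.0 m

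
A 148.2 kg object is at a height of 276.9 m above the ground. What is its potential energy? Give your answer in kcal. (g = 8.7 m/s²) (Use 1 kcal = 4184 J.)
PE = mgh = (148.2)(8.7)(276.9) = 357018 J = 85.33 kcal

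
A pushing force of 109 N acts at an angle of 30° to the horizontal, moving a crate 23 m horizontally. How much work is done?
W = F·d·cosθ = (109)(23)cos(30°) = 2171 J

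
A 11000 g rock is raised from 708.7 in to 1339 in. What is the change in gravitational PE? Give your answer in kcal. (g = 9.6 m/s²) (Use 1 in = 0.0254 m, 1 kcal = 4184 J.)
Convert to SI: m = 11.0 kg, Δh = 16.0096 m
ΔPE = mgΔh = (11.0)(9.6)(16.0096) = 1690.62 J = 0.4041 kcal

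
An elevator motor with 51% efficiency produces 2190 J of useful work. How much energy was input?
W_in = W_out/η = 2190/0.51 = 4294 J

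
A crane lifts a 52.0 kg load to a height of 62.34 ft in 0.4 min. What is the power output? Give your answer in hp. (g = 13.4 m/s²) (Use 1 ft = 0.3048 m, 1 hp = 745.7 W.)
Convert to SI: m = 52.0 kg, h = 19.0012 m, t = 24.0 s
P = mgh/t = (52.0)(13.4)(19.0012)/24.0 = 551.669 W = 0.7398 hp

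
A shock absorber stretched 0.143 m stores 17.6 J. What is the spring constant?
k = 2·PE/x² = 2·17.6/(0.143)² = 1721 N/m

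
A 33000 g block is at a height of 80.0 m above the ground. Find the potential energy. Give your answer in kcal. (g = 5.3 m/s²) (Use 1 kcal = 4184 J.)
Convert to SI: m = 33.0 kg, h = 80.0 m
PE = mgh = (33.0)(5.3)(80.0) = 13992.0 J = 3.344 kcal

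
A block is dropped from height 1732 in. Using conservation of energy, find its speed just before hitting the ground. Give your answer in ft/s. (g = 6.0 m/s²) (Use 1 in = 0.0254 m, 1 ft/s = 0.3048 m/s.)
Convert to SI: h = 43.9928 m
mgh = ½mv² ⇒ v = √(2gh) = √(2·6.0·43.9928) = 22.9764 m/s = 75.38 ft/s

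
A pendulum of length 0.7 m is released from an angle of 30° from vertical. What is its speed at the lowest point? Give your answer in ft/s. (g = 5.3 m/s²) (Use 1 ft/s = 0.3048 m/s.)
h = L(1 − cosθ) = 0.7(1 − cos30°) = 0.0937822 m
v = √(2gh) = √(2·5.3·0.0937822) = 0.997041 m/s = 3.271 ft/s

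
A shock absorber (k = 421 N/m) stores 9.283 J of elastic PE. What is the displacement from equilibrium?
x = √(2·PE/k) = √(2·9.283/421) = 0.21 m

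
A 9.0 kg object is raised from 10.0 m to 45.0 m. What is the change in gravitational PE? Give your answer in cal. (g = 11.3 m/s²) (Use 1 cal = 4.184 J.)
ΔPE = mgΔh = (9.0)(11.3)(35.0) = 3559.5 J = 850.7 cal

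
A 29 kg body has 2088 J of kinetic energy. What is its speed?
v = √(2·KE/m) = √(2·2088/29) = 12.0 m/s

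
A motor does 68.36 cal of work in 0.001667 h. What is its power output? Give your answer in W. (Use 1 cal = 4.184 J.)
Convert to SI: W = 286.018 J, t = 6.0012 s
P = W/t = 286.018/6.0012 = 47.66 W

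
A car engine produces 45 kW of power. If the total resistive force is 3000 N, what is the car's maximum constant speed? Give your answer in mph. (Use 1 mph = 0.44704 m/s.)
P = Fv ⇒ v = P/F = 45000 W/3000.0 N = 15.0 m/s = 33.55 mph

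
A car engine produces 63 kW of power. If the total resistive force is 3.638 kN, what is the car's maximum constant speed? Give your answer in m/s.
Convert to SI: F = 3638.0 N
P = Fv ⇒ v = P/F = 63000 W/3638.0 N = 17.32 m/s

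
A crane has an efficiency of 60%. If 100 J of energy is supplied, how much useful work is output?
W_out = η·W_in = 0.6·100 = 60.0 J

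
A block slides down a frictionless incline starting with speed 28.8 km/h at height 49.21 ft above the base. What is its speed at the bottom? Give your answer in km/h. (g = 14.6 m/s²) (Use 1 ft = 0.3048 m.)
Convert to SI: v₀ = 8.0 m/s, h = 14.9992 m
½mv₀² + mgh = ½mv² ⇒ v = √(v₀² + 2gh) = √(8.0² + 2·14.6·14.9992) = 22.4048 m/s = 80.66 km/h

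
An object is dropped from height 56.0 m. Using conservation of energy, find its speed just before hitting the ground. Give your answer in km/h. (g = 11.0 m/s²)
mgh = ½mv² ⇒ v = √(2gh) = √(2·11.0·56.0) = 35.0999 m/s = 126.4 km/h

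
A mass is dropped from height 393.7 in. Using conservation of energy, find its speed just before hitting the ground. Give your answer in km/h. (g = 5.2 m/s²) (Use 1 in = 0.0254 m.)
Convert to SI: h = 9.99998 m
mgh = ½mv² ⇒ v = √(2gh) = √(2·5.2·9.99998) = 10.198 m/s = 36.71 km/h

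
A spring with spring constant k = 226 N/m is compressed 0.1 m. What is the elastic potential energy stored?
PE = ½kx² = ½(226)(0.1)² = 1.13 J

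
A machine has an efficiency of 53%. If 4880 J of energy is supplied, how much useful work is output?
W_out = η·W_in = 0.53·4880 = 2586.4 J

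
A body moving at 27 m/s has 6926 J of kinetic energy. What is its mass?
m = 2·KE/v² = 2·6926/(27)² = 19.0 kg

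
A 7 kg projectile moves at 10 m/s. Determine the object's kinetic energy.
KE = ½mv² = ½(7)(10)² = 350.0 J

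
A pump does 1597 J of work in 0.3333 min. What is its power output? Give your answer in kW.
Convert to SI: W = 1597.0 J, t = 19.998 s
P = W/t = 1597.0/19.998 = 79.858 W = 0.07986 kW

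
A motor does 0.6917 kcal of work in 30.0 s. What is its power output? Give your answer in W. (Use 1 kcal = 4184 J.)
Convert to SI: W = 2894.07 J, t = 30.0 s
P = W/t = 2894.07/30.0 = 96.47 W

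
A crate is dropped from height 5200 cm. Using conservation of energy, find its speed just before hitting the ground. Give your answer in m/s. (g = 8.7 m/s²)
Convert to SI: h = 52.0 m
mgh = ½mv² ⇒ v = √(2gh) = √(2·8.7·52.0) = 30.08 m/s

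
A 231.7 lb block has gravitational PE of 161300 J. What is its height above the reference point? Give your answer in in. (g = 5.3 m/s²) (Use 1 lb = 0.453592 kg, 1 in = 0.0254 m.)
Convert to SI: m = 105.097 kg, PE = 161300 J
h = PE/(mg) = 161300/(105.097·5.3) = 289.579 m = 11400 in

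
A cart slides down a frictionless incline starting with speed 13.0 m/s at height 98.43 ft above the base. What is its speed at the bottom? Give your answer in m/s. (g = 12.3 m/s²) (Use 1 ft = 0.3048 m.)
Convert to SI: v₀ = 13.0 m/s, h = 30.0015 m
½mv₀² + mgh = ½mv² ⇒ v = √(v₀² + 2gh) = √(13.0² + 2·12.3·30.0015) = 30.12 m/s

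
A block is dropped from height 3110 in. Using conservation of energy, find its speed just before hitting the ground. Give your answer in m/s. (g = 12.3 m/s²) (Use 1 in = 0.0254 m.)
Convert to SI: h = 78.994 m
mgh = ½mv² ⇒ v = √(2gh) = √(2·12.3·78.994) = 44.08 m/s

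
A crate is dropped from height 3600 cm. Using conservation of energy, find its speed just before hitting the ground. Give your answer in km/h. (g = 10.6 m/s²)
Convert to SI: h = 36.0 m
mgh = ½mv² ⇒ v = √(2gh) = √(2·10.6·36.0) = 27.6261 m/s = 99.45 km/h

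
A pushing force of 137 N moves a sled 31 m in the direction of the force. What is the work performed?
W = F·d = (137)(31) = 4247 J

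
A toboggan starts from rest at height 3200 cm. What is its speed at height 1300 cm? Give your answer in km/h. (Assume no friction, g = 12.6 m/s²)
Convert to SI: h₁−h₂ = 19.0 m
mgh₁ = mgh₂ + ½mv² ⇒ v = √(2g(h₁−h₂)) = √(2·12.6·19.0) = 21.8815 m/s = 78.77 km/h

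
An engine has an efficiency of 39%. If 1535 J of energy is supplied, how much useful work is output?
W_out = η·W_in = 0.39·1535 = 598.65 J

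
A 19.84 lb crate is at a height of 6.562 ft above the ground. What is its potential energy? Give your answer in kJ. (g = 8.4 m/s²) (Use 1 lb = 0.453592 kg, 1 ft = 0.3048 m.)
Convert to SI: m = 8.99927 kg, h = 2.0001 m
PE = mgh = (8.99927)(8.4)(2.0001) = 151.195 J = 0.1512 kJ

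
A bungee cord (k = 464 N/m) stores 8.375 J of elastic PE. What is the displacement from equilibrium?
x = √(2·PE/k) = √(2·8.375/464) = 0.19 m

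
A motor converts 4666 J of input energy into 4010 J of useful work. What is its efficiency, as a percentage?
η = W_out/W_in = 4010/4666 = 85.94%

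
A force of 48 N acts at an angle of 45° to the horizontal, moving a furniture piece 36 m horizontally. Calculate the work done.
W = F·d·cosθ = (48)(36)cos(45°) = 1222 J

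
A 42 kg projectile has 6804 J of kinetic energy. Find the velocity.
v = √(2·KE/m) = √(2·6804/42) = 18.0 m/s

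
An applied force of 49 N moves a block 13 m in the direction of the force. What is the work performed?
W = F·d = (49)(13) = 637.0 J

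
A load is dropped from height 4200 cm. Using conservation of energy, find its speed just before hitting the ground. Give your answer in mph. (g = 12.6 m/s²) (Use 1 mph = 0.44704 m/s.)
Convert to SI: h = 42.0 m
mgh = ½mv² ⇒ v = √(2gh) = √(2·12.6·42.0) = 32.5331 m/s = 72.77 mph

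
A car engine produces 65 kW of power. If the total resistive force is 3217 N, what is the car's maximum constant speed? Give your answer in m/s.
P = Fv ⇒ v = P/F = 65000 W/3217.0 N = 20.21 m/s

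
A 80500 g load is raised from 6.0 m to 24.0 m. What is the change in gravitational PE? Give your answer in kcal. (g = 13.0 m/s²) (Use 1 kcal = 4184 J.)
Convert to SI: m = 80.5 kg, Δh = 18.0 m
ΔPE = mgΔh = (80.5)(13.0)(18.0) = 18837.0 J = 4.502 kcal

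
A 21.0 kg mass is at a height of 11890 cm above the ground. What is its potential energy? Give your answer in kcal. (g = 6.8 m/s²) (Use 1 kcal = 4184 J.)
Convert to SI: m = 21.0 kg, h = 118.9 m
PE = mgh = (21.0)(6.8)(118.9) = 16978.9 J = 4.058 kcal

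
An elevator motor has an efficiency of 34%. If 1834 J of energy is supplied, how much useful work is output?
W_out = η·W_in = 0.34·1834 = 623.56 J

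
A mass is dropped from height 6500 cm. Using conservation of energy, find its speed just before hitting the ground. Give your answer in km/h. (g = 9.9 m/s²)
Convert to SI: h = 65.0 m
mgh = ½mv² ⇒ v = √(2gh) = √(2·9.9·65.0) = 35.8748 m/s = 129.1 km/h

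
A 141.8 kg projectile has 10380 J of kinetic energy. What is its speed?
v = √(2·KE/m) = √(2·10380/141.8) = 12.1 m/s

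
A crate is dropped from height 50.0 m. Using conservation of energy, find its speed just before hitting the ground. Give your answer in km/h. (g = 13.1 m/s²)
mgh = ½mv² ⇒ v = √(2gh) = √(2·13.1·50.0) = 36.1939 m/s = 130.3 km/h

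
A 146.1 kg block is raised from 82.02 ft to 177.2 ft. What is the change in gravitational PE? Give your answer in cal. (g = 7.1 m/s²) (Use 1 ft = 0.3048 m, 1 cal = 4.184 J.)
Convert to SI: m = 146.1 kg, Δh = 29.0109 m
ΔPE = mgΔh = (146.1)(7.1)(29.0109) = 30093.3 J = 7192 cal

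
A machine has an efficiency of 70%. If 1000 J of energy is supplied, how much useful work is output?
W_out = η·W_in = 0.7·1000 = 700.0 J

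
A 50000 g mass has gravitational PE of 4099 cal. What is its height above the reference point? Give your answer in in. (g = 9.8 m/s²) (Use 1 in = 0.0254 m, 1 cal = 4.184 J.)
Convert to SI: m = 50.0 kg, PE = 17150.2 J
h = PE/(mg) = 17150.2/(50.0·9.8) = 35.0004 m = 1378 in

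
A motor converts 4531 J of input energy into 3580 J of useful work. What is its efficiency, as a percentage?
η = W_out/W_in = 3580/4531 = 79.01%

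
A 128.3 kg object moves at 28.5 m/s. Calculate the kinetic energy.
KE = ½mv² = ½(128.3)(28.5)² = 52110 J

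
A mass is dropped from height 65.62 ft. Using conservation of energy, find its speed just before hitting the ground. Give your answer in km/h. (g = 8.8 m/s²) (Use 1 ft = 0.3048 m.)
Convert to SI: h = 20.001 m
mgh = ½mv² ⇒ v = √(2gh) = √(2·8.8·20.001) = 18.7621 m/s = 67.54 km/h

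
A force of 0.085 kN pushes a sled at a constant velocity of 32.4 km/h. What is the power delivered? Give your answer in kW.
Convert to SI: F = 85.0 N, v = 9.0 m/s
P = Fv = (85.0)(9.0) = 765.0 W = 0.765 kW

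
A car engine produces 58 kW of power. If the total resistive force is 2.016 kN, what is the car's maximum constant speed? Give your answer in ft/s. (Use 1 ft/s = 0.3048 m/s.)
Convert to SI: F = 2016.0 N
P = Fv ⇒ v = P/F = 58000 W/2016.0 N = 28.7698 m/s = 94.39 ft/s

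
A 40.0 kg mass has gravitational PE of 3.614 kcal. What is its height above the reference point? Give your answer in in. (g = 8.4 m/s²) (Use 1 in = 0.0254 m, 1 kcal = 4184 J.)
Convert to SI: m = 40.0 kg, PE = 15121.0 J
h = PE/(mg) = 15121.0/(40.0·8.4) = 45.0029 m = 1772 in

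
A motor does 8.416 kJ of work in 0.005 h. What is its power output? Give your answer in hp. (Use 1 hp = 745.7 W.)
Convert to SI: W = 8416.0 J, t = 18.0 s
P = W/t = 8416.0/18.0 = 467.556 W = 0.627 hp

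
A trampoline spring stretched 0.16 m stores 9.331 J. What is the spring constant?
k = 2·PE/x² = 2·9.331/(0.16)² = 729.0 N/m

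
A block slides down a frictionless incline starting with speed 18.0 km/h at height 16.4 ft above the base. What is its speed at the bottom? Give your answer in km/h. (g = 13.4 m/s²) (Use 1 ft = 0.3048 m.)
Convert to SI: v₀ = 5.0 m/s, h = 4.99872 m
½mv₀² + mgh = ½mv² ⇒ v = √(v₀² + 2gh) = √(5.0² + 2·13.4·4.99872) = 12.6082 m/s = 45.39 km/h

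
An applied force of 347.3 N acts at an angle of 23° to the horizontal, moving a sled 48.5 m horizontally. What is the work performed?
W = F·d·cosθ = (347.3)(48.5)cos(23°) = 15510 J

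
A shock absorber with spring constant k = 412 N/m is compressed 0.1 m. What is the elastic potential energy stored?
PE = ½kx² = ½(412)(0.1)² = 2.06 J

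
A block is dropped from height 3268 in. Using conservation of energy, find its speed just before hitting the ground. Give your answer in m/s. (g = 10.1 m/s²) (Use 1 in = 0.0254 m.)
Convert to SI: h = 83.0072 m
mgh = ½mv² ⇒ v = √(2gh) = √(2·10.1·83.0072) = 40.95 m/s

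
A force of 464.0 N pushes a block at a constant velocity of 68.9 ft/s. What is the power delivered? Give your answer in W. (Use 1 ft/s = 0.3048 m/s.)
Convert to SI: F = 464.0 N, v = 21.0007 m/s
P = Fv = (464.0)(21.0007) = 9744 W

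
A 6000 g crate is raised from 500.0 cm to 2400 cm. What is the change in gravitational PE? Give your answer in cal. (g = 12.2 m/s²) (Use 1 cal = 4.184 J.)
Convert to SI: m = 6.0 kg, Δh = 19.0 m
ΔPE = mgΔh = (6.0)(12.2)(19.0) = 1390.8 J = 332.4 cal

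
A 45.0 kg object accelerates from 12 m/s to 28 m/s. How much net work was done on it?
W = ΔKE = ½m(v₂² − v₁²) = ½(45.0)(28² − 12²) = 14400.0 J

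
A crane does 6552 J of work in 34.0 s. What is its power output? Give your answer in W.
P = W/t = 6552.0/34.0 = 192.7 W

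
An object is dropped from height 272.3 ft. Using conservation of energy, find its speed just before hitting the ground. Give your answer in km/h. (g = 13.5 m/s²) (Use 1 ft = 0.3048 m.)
Convert to SI: h = 82.997 m
mgh = ½mv² ⇒ v = √(2gh) = √(2·13.5·82.997) = 47.3384 m/s = 170.4 km/h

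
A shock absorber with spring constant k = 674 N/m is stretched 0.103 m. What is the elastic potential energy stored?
PE = ½kx² = ½(674)(0.103)² = 3.575 J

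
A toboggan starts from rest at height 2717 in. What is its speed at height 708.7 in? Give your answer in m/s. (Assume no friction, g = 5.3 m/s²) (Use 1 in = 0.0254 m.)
Convert to SI: h₁−h₂ = 51.0108 m
mgh₁ = mgh₂ + ½mv² ⇒ v = √(2g(h₁−h₂)) = √(2·5.3·51.0108) = 23.25 m/s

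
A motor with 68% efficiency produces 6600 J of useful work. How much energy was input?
W_in = W_out/η = 6600/0.68 = 9706 J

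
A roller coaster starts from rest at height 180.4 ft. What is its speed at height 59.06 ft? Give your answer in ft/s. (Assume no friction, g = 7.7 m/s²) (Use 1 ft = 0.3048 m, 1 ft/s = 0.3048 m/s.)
Convert to SI: h₁−h₂ = 36.9844 m
mgh₁ = mgh₂ + ½mv² ⇒ v = √(2g(h₁−h₂)) = √(2·7.7·36.9844) = 23.8655 m/s = 78.3 ft/s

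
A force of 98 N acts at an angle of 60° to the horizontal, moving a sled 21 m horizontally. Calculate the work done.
W = F·d·cosθ = (98)(21)cos(60°) = 1029 J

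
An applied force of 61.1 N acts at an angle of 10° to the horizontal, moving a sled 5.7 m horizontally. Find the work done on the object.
W = F·d·cosθ = (61.1)(5.7)cos(10°) = 343.0 J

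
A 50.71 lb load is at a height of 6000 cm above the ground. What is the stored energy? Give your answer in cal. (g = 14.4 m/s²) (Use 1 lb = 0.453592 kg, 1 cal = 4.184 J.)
Convert to SI: m = 23.0017 kg, h = 60.0 m
PE = mgh = (23.0017)(14.4)(60.0) = 19873.4 J = 4750 cal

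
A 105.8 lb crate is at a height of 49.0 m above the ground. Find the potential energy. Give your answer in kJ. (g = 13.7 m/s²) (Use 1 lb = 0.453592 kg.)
Convert to SI: m = 47.99 kg, h = 49.0 m
PE = mgh = (47.99)(13.7)(49.0) = 32215.7 J = 32.22 kJ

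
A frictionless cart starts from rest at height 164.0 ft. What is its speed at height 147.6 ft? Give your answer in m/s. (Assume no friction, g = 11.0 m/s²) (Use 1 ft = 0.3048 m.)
Convert to SI: h₁−h₂ = 4.99872 m
mgh₁ = mgh₂ + ½mv² ⇒ v = √(2g(h₁−h₂)) = √(2·11.0·4.99872) = 10.49 m/s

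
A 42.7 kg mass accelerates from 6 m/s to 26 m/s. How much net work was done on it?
W = ΔKE = ½m(v₂² − v₁²) = ½(42.7)(26² − 6²) = 13664.0 J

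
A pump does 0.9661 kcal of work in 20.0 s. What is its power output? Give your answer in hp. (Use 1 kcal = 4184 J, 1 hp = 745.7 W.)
Convert to SI: W = 4042.16 J, t = 20.0 s
P = W/t = 4042.16/20.0 = 202.108 W = 0.271 hp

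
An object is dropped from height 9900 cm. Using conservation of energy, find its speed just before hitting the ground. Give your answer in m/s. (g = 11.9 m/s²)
Convert to SI: h = 99.0 m
mgh = ½mv² ⇒ v = √(2gh) = √(2·11.9·99.0) = 48.54 m/s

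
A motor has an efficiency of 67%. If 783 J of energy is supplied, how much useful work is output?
W_out = η·W_in = 0.67·783 = 524.61 J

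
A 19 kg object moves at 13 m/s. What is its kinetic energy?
KE = ½mv² = ½(19)(13)² = 1605.5 J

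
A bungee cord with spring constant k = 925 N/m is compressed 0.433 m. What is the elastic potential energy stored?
PE = ½kx² = ½(925)(0.433)² = 86.71 J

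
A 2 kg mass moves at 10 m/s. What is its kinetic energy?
KE = ½mv² = ½(2)(10)² = 100.0 J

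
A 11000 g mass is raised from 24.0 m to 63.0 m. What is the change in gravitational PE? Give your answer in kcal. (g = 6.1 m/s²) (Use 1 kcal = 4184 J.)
Convert to SI: m = 11.0 kg, Δh = 39.0 m
ΔPE = mgΔh = (11.0)(6.1)(39.0) = 2616.9 J = 0.6255 kcal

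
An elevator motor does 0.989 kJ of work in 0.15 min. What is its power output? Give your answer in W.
Convert to SI: W = 989.0 J, t = 9.0 s
P = W/t = 989.0/9.0 = 109.9 W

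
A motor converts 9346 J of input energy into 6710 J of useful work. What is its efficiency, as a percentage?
η = W_out/W_in = 6710/9346 = 71.8%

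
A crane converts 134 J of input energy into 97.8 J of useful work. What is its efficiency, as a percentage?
η = W_out/W_in = 97.8/134 = 72.99%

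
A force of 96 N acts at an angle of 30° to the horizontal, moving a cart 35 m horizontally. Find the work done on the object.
W = F·d·cosθ = (96)(35)cos(30°) = 2910 J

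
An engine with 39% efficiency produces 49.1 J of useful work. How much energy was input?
W_in = W_out/η = 49.1/0.39 = 125.9 J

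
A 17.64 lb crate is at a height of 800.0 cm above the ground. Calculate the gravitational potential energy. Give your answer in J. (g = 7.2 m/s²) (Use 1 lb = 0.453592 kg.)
Convert to SI: m = 8.00136 kg, h = 8.0 m
PE = mgh = (8.00136)(7.2)(8.0) = 460.9 J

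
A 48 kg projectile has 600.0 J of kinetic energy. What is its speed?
v = √(2·KE/m) = √(2·600.0/48) = 5.0 m/s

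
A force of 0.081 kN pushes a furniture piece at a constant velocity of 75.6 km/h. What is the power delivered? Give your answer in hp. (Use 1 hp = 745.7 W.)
Convert to SI: F = 81.0 N, v = 21.0 m/s
P = Fv = (81.0)(21.0) = 1701.0 W = 2.281 hp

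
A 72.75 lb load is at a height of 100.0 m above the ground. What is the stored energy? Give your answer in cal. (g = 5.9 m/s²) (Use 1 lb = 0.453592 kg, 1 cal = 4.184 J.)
Convert to SI: m = 32.9988 kg, h = 100.0 m
PE = mgh = (32.9988)(5.9)(100.0) = 19469.3 J = 4653 cal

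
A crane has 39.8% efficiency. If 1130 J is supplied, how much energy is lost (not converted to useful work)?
W_lost = W_in(1 − η) = 1130·(1 − 0.398) = 680.3 J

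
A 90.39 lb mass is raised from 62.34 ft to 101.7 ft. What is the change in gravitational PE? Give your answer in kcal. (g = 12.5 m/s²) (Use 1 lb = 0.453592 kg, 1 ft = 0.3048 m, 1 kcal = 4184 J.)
Convert to SI: m = 41.0002 kg, Δh = 11.9969 m
ΔPE = mgΔh = (41.0002)(12.5)(11.9969) = 6148.45 J = 1.47 kcal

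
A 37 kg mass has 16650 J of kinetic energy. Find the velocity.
v = √(2·KE/m) = √(2·16650/37) = 30.0 m/s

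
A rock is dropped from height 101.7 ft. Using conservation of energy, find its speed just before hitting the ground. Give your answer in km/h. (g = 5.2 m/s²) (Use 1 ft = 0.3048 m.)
Convert to SI: h = 30.9982 m
mgh = ½mv² ⇒ v = √(2gh) = √(2·5.2·30.9982) = 17.955 m/s = 64.64 km/h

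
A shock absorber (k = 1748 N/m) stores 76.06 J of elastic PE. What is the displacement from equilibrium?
x = √(2·PE/k) = √(2·76.06/1748) = 0.295 m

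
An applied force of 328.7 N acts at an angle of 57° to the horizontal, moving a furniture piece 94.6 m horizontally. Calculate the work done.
W = F·d·cosθ = (328.7)(94.6)cos(57°) = 16940 J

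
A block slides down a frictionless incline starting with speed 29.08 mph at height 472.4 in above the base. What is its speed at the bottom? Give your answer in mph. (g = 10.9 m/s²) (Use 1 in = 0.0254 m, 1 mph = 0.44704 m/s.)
Convert to SI: v₀ = 12.9999 m/s, h = 11.999 m
½mv₀² + mgh = ½mv² ⇒ v = √(v₀² + 2gh) = √(12.9999² + 2·10.9·11.999) = 20.7503 m/s = 46.42 mph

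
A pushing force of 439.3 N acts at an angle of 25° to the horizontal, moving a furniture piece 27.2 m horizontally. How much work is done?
W = F·d·cosθ = (439.3)(27.2)cos(25°) = 10830 J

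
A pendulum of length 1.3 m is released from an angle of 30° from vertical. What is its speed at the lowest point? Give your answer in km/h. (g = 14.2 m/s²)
h = L(1 − cosθ) = 1.3(1 − cos30°) = 0.174167 m
v = √(2gh) = √(2·14.2·0.174167) = 2.22404 m/s = 8.007 km/h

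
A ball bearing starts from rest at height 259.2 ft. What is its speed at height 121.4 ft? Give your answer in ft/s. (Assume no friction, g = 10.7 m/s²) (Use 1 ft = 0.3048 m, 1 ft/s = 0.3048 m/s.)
Convert to SI: h₁−h₂ = 42.0014 m
mgh₁ = mgh₂ + ½mv² ⇒ v = √(2g(h₁−h₂)) = √(2·10.7·42.0014) = 29.9805 m/s = 98.36 ft/s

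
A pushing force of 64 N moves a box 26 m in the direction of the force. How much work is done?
W = F·d = (64)(26) = 1664 J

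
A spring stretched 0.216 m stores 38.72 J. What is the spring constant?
k = 2·PE/x² = 2·38.72/(0.216)² = 1660 N/m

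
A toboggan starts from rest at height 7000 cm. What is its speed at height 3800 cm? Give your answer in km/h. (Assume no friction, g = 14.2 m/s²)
Convert to SI: h₁−h₂ = 32.0 m
mgh₁ = mgh₂ + ½mv² ⇒ v = √(2g(h₁−h₂)) = √(2·14.2·32.0) = 30.1463 m/s = 108.5 km/h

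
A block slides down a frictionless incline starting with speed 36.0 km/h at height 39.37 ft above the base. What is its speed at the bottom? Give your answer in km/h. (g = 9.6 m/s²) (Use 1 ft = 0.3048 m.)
Convert to SI: v₀ = 10.0 m/s, h = 12.0 m
½mv₀² + mgh = ½mv² ⇒ v = √(v₀² + 2gh) = √(10.0² + 2·9.6·12.0) = 18.1769 m/s = 65.44 km/h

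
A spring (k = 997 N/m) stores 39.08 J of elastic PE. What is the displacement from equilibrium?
x = √(2·PE/k) = √(2·39.08/997) = 0.28 m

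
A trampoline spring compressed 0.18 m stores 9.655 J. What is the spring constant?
k = 2·PE/x² = 2·9.655/(0.18)² = 596.0 N/m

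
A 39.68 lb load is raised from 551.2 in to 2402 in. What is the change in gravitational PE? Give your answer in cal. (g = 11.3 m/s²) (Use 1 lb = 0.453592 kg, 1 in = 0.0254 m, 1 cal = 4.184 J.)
Convert to SI: m = 17.9985 kg, Δh = 47.0103 m
ΔPE = mgΔh = (17.9985)(11.3)(47.0103) = 9561.12 J = 2285 cal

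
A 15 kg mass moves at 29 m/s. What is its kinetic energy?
KE = ½mv² = ½(15)(29)² = 6307.5 J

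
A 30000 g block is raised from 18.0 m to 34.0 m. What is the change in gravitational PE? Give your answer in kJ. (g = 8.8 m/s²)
Convert to SI: m = 30.0 kg, Δh = 16.0 m
ΔPE = mgΔh = (30.0)(8.8)(16.0) = 4224.0 J = 4.224 kJ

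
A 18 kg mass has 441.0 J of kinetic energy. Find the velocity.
v = √(2·KE/m) = √(2·441.0/18) = 7.0 m/s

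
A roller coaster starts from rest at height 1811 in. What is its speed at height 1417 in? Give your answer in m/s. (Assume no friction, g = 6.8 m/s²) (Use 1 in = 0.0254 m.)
Convert to SI: h₁−h₂ = 10.0076 m
mgh₁ = mgh₂ + ½mv² ⇒ v = √(2g(h₁−h₂)) = √(2·6.8·10.0076) = 11.67 m/s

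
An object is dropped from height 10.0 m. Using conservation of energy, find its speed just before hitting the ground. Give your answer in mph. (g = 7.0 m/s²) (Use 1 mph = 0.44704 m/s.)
mgh = ½mv² ⇒ v = √(2gh) = √(2·7.0·10.0) = 11.8322 m/s = 26.47 mph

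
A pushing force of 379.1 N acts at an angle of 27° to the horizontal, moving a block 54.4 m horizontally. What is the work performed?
W = F·d·cosθ = (379.1)(54.4)cos(27°) = 18380 J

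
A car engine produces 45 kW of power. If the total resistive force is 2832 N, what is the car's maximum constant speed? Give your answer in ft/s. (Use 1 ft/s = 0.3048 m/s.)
P = Fv ⇒ v = P/F = 45000 W/2832.0 N = 15.8898 m/s = 52.13 ft/s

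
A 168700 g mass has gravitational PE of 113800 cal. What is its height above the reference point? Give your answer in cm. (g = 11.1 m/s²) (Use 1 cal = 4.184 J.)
Convert to SI: m = 168.7 kg, PE = 476139 J
h = PE/(mg) = 476139/(168.7·11.1) = 254.27 m = 25430 cm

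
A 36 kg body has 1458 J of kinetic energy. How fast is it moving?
v = √(2·KE/m) = √(2·1458/36) = 9.0 m/s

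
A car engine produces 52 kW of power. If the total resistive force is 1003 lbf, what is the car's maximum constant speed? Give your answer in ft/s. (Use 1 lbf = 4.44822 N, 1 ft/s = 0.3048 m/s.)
Convert to SI: F = 4461.56 N
P = Fv ⇒ v = P/F = 52000 W/4461.56 N = 11.6551 m/s = 38.24 ft/s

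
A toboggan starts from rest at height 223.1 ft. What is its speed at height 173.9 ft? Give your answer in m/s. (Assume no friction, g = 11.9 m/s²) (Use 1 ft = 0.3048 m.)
Convert to SI: h₁−h₂ = 14.9962 m
mgh₁ = mgh₂ + ½mv² ⇒ v = √(2g(h₁−h₂)) = √(2·11.9·14.9962) = 18.89 m/s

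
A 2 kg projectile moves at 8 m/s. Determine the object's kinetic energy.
KE = ½mv² = ½(2)(8)² = 64.0 J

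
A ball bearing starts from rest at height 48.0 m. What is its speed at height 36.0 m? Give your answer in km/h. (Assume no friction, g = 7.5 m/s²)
mgh₁ = mgh₂ + ½mv² ⇒ v = √(2g(h₁−h₂)) = √(2·7.5·12.0) = 13.4164 m/s = 48.3 km/h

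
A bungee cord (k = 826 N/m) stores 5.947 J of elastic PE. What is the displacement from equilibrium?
x = √(2·PE/k) = √(2·5.947/826) = 0.12 m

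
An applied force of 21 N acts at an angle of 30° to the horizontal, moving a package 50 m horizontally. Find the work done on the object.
W = F·d·cosθ = (21)(50)cos(30°) = 909.3 J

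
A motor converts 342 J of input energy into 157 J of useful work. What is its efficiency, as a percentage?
η = W_out/W_in = 157/342 = 45.91%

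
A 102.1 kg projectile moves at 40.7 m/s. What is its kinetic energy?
KE = ½mv² = ½(102.1)(40.7)² = 84560 J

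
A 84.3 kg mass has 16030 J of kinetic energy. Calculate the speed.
v = √(2·KE/m) = √(2·16030/84.3) = 19.5 m/s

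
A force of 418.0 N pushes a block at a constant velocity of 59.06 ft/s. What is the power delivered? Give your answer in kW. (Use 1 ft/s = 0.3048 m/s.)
Convert to SI: F = 418.0 N, v = 18.0015 m/s
P = Fv = (418.0)(18.0015) = 7524.62 W = 7.525 kW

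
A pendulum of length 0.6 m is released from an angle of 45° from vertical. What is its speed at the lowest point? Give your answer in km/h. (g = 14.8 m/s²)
h = L(1 − cosθ) = 0.6(1 − cos45°) = 0.175736 m
v = √(2gh) = √(2·14.8·0.175736) = 2.28074 m/s = 8.211 km/h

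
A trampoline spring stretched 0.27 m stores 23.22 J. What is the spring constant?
k = 2·PE/x² = 2·23.22/(0.27)² = 637.0 N/m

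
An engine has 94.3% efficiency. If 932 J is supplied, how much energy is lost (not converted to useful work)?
W_lost = W_in(1 − η) = 932·(1 − 0.943) = 53.12 J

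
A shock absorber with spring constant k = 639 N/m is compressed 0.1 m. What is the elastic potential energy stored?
PE = ½kx² = ½(639)(0.1)² = 3.195 J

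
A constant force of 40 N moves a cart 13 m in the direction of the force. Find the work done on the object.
W = F·d = (40)(13) = 520.0 J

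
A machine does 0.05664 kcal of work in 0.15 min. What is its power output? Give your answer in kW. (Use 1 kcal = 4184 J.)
Convert to SI: W = 236.982 J, t = 9.0 s
P = W/t = 236.982/9.0 = 26.3313 W = 0.02633 kW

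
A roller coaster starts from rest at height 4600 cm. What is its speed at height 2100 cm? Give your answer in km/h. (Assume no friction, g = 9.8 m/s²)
Convert to SI: h₁−h₂ = 25.0 m
mgh₁ = mgh₂ + ½mv² ⇒ v = √(2g(h₁−h₂)) = √(2·9.8·25.0) = 22.1359 m/s = 79.69 km/h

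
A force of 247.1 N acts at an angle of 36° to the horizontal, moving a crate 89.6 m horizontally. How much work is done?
W = F·d·cosθ = (247.1)(89.6)cos(36°) = 17910 J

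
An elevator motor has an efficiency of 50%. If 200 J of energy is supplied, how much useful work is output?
W_out = η·W_in = 0.5·200 = 100.0 J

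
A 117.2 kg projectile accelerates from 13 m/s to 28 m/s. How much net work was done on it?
W = ΔKE = ½m(v₂² − v₁²) = ½(117.2)(28² − 13²) = 36039.0 J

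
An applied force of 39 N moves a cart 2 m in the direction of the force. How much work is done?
W = F·d = (39)(2) = 78.0 J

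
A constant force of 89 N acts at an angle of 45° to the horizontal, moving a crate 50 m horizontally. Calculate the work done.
W = F·d·cosθ = (89)(50)cos(45°) = 3147 J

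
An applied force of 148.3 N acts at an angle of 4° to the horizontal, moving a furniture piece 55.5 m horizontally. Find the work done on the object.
W = F·d·cosθ = (148.3)(55.5)cos(4°) = 8211 J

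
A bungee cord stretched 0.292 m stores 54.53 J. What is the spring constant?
k = 2·PE/x² = 2·54.53/(0.292)² = 1279 N/m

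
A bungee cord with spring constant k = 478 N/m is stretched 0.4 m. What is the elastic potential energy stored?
PE = ½kx² = ½(478)(0.4)² = 38.24 J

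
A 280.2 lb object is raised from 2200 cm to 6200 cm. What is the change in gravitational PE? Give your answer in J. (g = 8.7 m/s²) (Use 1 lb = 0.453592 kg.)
Convert to SI: m = 127.096 kg, Δh = 40.0 m
ΔPE = mgΔh = (127.096)(8.7)(40.0) = 44230 J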